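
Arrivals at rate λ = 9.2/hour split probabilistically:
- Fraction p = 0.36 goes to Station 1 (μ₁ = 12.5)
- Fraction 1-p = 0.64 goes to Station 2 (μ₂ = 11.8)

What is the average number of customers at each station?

Effective rates: λ₁ = 9.2×0.36 = 3.312, λ₂ = 9.2×0.64 = 5.888
Station 1: ρ₁ = 3.312/12.5 = 0.2650, L₁ = ρ₁/(1-ρ₁) = 0.2650/(1-0.2650) = 0.3605
Station 2: ρ₂ = 5.888/11.8 = 0.49898, L₂ = ρ₂/(1-ρ₂) = 0.49898/(1-0.49898) = 0.9959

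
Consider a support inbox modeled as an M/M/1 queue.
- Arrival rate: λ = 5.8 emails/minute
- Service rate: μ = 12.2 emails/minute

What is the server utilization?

Server utilization: ρ = λ/μ
ρ = 5.8/12.2 = 0.4754
The server is busy 47.54% of the time.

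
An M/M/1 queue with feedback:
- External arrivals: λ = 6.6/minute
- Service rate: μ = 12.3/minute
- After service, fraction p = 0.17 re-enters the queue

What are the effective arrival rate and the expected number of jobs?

Effective arrival rate: λ_eff = λ/(1-p) = 6.6/(1-0.17) = 6.6/0.83 = 7.9518
ρ = λ_eff/μ = 7.9518/12.3 = 0.64649
L = ρ/(1-ρ) = 0.64649/(1-0.64649) = 1.8288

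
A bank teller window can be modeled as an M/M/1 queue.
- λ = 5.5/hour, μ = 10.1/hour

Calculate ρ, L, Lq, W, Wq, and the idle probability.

Step 1: ρ = λ/μ = 5.5/10.1 = 0.5446
Step 2: L = λ/(μ-λ) = 5.5/4.60 = 1.1957
Step 3: Lq = λ²/(μ(μ-λ)) = 30.25/(10.1×4.60) = 0.6511
Step 4: W = 1/(μ-λ) = 1/4.60 = 0.2174
Step 5: Wq = λ/(μ(μ-λ)) = 5.5/(10.1×4.60) = 0.1184
Step 6: P(0) = 1-ρ = 0.4554
Verify: L = λW = 5.5×0.2174 = 1.1957 ✔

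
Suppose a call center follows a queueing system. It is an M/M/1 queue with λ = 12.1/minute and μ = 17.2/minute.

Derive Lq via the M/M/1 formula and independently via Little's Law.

Method 1 (direct): Lq = λ²/(μ(μ-λ)) = 146.41/(17.2 × 5.10) = 1.6691

Method 2 (Little's Law):
W = 1/(μ-λ) = 1/5.10 = 0.19608
Wq = W - 1/μ = 0.19608 - 0.058140 = 0.13794
Lq = λWq = 12.1 × 0.13794 = 1.6691 ✔ (matches Method 1)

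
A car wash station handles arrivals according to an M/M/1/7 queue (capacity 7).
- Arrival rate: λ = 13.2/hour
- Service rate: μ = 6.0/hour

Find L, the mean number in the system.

ρ = λ/μ = 13.2/6.0 = 2.2000
P₀ = (1-ρ)/(1-ρ^(K+1)) = (1-2.2000)/(1-2.2000^8) = -1.2000/-547.7587 = 0.002191
P_K = P₀×ρ^K = 0.002191 × 2.2000^7 = 0.002191 × 249.4358 = 0.5465
L = ρ[1 - (K+1)ρ^K + Kρ^(K+1)] / [(1-ρ)(1-ρ^(K+1))]
L = 2.2000 × (1 - 8×249.4358 + 7×548.7587) / ((1 - 2.2000) × (1 - 548.7587)) = 6.1813 cars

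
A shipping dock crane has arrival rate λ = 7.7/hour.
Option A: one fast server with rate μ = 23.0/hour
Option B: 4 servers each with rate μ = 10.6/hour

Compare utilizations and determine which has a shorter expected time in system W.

Option A: single server μ = 23.0 (M/M/1)
  ρ_A = 7.7/23.0 = 0.3348
  W_A = 1/(μ-λ) = 1/(23.0-7.7) = 1/15.30 = 0.06536

Option B: 4 servers μ = 10.6 (M/M/4)
  ρ_B = λ/(cμ) = 7.7/(4×10.6) = 0.1816
  Offered load a = λ/μ = cρ = 7.7/10.6 = 0.7264
  P₀ = [ Σₙ₌₀^3 aⁿ/n! + a^4/(4!(1-ρ)) ]⁻¹
  Σ = a^0/0! + a^1/1! + a^2/2! + a^3/3! = 1.0000 + 0.7264 + 0.2638 + 0.06389 = 2.0541
  a^4/(4!(1-ρ)) = 0.27845/(24 × 0.81840) = 0.01418
  P₀ = 1/(2.0541 + 0.01418) = 0.4835
  Lq = P₀·a^4·ρ / (4!(1-ρ)²) = 0.4835 × 0.2784 × 0.1816 / (24 × 0.6698) = 0.001521
  Wq_B = Lq/λ = 0.001521/7.7 = 0.0001975
  W_B = Wq_B + 1/μ = 0.0001975 + 0.09434 = 0.09454

Since W_A = 0.06536 < W_B = 0.09454, Option A (single fast server) has the shorter time in system.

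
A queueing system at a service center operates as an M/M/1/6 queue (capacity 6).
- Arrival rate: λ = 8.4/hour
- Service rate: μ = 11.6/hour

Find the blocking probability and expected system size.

ρ = λ/μ = 8.4/11.6 = 0.72414
P₀ = (1-ρ)/(1-ρ^(K+1)) = (1-0.72414)/(1-0.72414^7) = 0.27586/0.89559 = 0.3080
P_K = P₀×ρ^K = 0.3080 × 0.72414^6 = 0.3080 × 0.1442 = 0.04441
Blocking probability P_6 = 0.04441 (4.44%)
L = ρ[1 - (K+1)ρ^K + Kρ^(K+1)] / [(1-ρ)(1-ρ^(K+1))]
L = 0.72414 × (1 - 7×0.144190 + 6×0.104414) / ((1 - 0.72414) × (1 - 0.104414)) = 1.8089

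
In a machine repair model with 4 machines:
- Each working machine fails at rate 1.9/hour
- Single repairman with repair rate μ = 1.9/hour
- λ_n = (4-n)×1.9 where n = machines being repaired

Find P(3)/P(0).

P(3)/P(0) = ∏_{i=0}^{3-1} λ_i/μ_{i+1}
= (4-0)×1.9/1.9 × (4-1)×1.9/1.9 × (4-2)×1.9/1.9
= 24.0000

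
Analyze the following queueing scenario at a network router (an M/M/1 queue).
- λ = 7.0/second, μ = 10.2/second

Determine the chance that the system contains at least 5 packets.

ρ = λ/μ = 7.0/10.2 = 0.68627
P(N ≥ n) = ρⁿ
P(N ≥ 5) = 0.68627^5
P(N ≥ 5) = 0.1522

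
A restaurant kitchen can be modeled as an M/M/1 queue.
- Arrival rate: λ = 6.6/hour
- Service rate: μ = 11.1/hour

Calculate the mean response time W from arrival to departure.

First, compute utilization: ρ = λ/μ = 6.6/11.1 = 0.5946
For M/M/1: W = 1/(μ-λ)
W = 1/(11.1-6.6) = 1/4.50
W = 0.2222 hours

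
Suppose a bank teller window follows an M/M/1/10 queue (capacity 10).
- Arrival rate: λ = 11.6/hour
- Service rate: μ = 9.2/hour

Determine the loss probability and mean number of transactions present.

ρ = λ/μ = 11.6/9.2 = 1.26087
P₀ = (1-ρ)/(1-ρ^(K+1)) = (1-1.26087)/(1-1.26087^11) = -0.2609/-11.8048 = 0.02210
P_K = P₀×ρ^K = 0.02210 × 1.26087^10 = 0.02210 × 10.1555 = 0.2244
Blocking probability P_10 = 0.2244 (22.44%)
L = ρ[1 - (K+1)ρ^K + Kρ^(K+1)] / [(1-ρ)(1-ρ^(K+1))]
L = 1.26087 × (1 - 11×10.15554 + 10×12.80482) / ((1 - 1.26087) × (1 - 12.80482)) = 7.0985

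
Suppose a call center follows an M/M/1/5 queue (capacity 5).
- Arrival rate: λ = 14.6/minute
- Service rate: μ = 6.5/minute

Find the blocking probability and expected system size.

ρ = λ/μ = 14.6/6.5 = 2.24615
P₀ = (1-ρ)/(1-ρ^(K+1)) = (1-2.24615)/(1-2.24615^6) = -1.2462/-127.4200 = 0.009780
P_K = P₀×ρ^K = 0.00977986 × 2.24615^5 = 0.00977986 × 57.1734 = 0.5591
Blocking probability P_5 = 0.5591 (55.91%)
L = ρ[1 - (K+1)ρ^K + Kρ^(K+1)] / [(1-ρ)(1-ρ^(K+1))]
L = 2.24615 × (1 - 6×57.1734 + 5×128.4200) / ((1 - 2.24615) × (1 - 128.4200)) = 4.2446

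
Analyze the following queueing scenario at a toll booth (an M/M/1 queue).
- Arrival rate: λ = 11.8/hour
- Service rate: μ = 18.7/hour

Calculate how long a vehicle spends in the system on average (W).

First, compute utilization: ρ = λ/μ = 11.8/18.7 = 0.6310
For M/M/1: W = 1/(μ-λ)
W = 1/(18.7-11.8) = 1/6.90
W = 0.1449 hours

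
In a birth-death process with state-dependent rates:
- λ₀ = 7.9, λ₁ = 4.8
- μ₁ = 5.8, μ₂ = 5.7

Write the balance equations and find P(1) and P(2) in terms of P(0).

Balance equations:
State 0: λ₀P₀ = μ₁P₁ → P₁ = (λ₀/μ₁)P₀ = (7.9/5.8)P₀ = 1.3621P₀
State 1: P₂ = (λ₀λ₁)/(μ₁μ₂)P₀ = (7.9×4.8)/(5.8×5.7)P₀ = 1.1470P₀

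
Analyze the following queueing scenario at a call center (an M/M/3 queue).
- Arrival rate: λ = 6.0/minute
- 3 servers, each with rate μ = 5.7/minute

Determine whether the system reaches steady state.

Stability requires ρ = λ/(cμ) < 1
ρ = 6.0/(3 × 5.7) = 6.0/17.10 = 0.3509
Since 0.3509 < 1, the system is STABLE.
The servers are busy 35.09% of the time.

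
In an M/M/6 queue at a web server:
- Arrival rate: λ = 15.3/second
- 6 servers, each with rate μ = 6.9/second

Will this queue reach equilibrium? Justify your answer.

Stability requires ρ = λ/(cμ) < 1
ρ = 15.3/(6 × 6.9) = 15.3/41.40 = 0.3696
Since 0.3696 < 1, the system is STABLE.
The servers are busy 36.96% of the time.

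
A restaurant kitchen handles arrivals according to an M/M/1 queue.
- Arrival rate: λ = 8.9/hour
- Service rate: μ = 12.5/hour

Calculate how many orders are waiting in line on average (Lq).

ρ = λ/μ = 8.9/12.5 = 0.7120
For M/M/1: Lq = λ²/(μ(μ-λ))
Lq = 79.21/(12.5 × 3.60)
Lq = 1.7602 orders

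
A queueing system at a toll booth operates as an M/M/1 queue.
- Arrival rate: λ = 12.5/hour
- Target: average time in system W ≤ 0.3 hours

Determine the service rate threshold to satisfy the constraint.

For M/M/1: W = 1/(μ-λ)
Need W ≤ 0.3, so 1/(μ-λ) ≤ 0.3
μ - λ ≥ 1/0.3 = 3.3333
μ ≥ 12.5 + 3.3333 = 15.8333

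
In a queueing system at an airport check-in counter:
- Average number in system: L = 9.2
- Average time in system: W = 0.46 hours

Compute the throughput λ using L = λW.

Little's Law: L = λW, so λ = L/W
λ = 9.2/0.46 = 20.0000 passengers/hour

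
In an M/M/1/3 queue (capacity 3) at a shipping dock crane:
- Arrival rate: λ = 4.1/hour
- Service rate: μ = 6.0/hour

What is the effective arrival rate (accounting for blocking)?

ρ = λ/μ = 4.1/6.0 = 0.68333
P₀ = (1-ρ)/(1-ρ^(K+1)) = (1-0.68333)/(1-0.68333^4) = 0.3167/0.7820 = 0.4050
P_K = P₀×ρ^K = 0.4050 × 0.68333^3 = 0.4050 × 0.3191 = 0.1292
λ_eff = λ(1-P_K) = 4.1 × (1 - 0.12922) = 4.1 × 0.87078 = 3.5702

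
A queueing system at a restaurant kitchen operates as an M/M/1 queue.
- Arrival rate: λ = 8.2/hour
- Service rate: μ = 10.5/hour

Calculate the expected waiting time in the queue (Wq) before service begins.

First, compute utilization: ρ = λ/μ = 8.2/10.5 = 0.7810
For M/M/1: Wq = λ/(μ(μ-λ))
Wq = 8.2/(10.5 × (10.5-8.2))
Wq = 8.2/(10.5 × 2.30)
Wq = 0.3395 hours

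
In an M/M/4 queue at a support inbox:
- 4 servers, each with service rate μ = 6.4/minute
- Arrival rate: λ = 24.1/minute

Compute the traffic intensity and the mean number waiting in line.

Traffic intensity: ρ = λ/(cμ) = 24.1/(4×6.4) = 0.9414
Since ρ = 0.9414 < 1, system is stable.
Offered load a = λ/μ = cρ = 24.1/6.4 = 3.7656
P₀ = [ Σₙ₌₀^3 aⁿ/n! + a^4/(4!(1-ρ)) ]⁻¹
Σ = a^0/0! + a^1/1! + a^2/2! + a^3/3! = 1.0000 + 3.7656 + 7.0900 + 8.8994 = 20.7550
a^4/(4!(1-ρ)) = 201.07046/(24 × 0.058593750) = 142.9834
P₀ = 1/(20.7550 + 142.9834) = 0.006107
Lq = P₀·a^4·ρ / (4!(1-ρ)²) = 0.00610730 × 201.0705 × 0.941406 / (24 × 0.00343323) = 14.0301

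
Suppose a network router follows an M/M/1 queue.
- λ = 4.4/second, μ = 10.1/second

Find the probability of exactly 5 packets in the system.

ρ = λ/μ = 4.4/10.1 = 0.43564
P(n) = (1-ρ)ρⁿ
P(5) = (1-0.43564) × 0.43564^5
P(5) = 0.5644 × 0.01569
P(5) = 0.008855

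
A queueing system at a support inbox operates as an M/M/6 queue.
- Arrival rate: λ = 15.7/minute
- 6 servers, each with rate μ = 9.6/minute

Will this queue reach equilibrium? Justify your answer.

Stability requires ρ = λ/(cμ) < 1
ρ = 15.7/(6 × 9.6) = 15.7/57.60 = 0.2726
Since 0.2726 < 1, the system is STABLE.
The servers are busy 27.26% of the time.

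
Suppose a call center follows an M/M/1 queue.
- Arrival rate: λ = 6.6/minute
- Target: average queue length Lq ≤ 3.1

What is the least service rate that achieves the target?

For M/M/1: Lq = λ²/(μ(μ-λ))
Need Lq ≤ 3.1, i.e. μ(μ-λ) ≥ λ²/3.1
μ² - 6.6μ - 43.56/3.1 ≥ 0  →  μ² - 6.6μ - 14.051613 ≥ 0
Quadratic formula (positive root): μ = [λ + √(λ² + 4×14.051613)]/2
Discriminant: 43.56 + 4×14.051613 = 99.7665, √99.7665 = 9.9883
μ ≥ (6.6 + 9.9883)/2 = 8.2942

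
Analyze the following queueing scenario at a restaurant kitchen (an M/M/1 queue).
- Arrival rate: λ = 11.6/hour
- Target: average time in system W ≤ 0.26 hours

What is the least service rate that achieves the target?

For M/M/1: W = 1/(μ-λ)
Need W ≤ 0.26, so 1/(μ-λ) ≤ 0.26
μ - λ ≥ 1/0.26 = 3.8462
μ ≥ 11.6 + 3.8462 = 15.4462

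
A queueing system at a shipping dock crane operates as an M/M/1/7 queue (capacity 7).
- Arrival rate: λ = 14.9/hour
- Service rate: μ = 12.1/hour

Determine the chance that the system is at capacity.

ρ = λ/μ = 14.9/12.1 = 1.2314
P₀ = (1-ρ)/(1-ρ^(K+1)) = (1-1.2314)/(1-1.2314^8) = -0.2314/-4.2868 = 0.05398
P_K = P₀×ρ^K = 0.05398 × 1.2314^7 = 0.05398 × 4.2933 = 0.2318
Blocking probability = 23.18%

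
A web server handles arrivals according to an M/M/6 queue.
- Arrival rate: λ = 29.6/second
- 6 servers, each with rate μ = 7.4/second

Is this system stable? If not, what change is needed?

Stability requires ρ = λ/(cμ) < 1
ρ = 29.6/(6 × 7.4) = 29.6/44.40 = 0.6667
Since 0.6667 < 1, the system is STABLE.
The servers are busy 66.67% of the time.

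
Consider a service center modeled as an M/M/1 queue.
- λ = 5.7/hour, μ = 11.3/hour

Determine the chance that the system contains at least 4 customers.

ρ = λ/μ = 5.7/11.3 = 0.50442
P(N ≥ n) = ρⁿ
P(N ≥ 4) = 0.50442^4
P(N ≥ 4) = 0.06474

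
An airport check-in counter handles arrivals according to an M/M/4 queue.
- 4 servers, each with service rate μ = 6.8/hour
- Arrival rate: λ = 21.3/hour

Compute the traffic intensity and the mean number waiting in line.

Traffic intensity: ρ = λ/(cμ) = 21.3/(4×6.8) = 0.7831
Since ρ = 0.7831 < 1, system is stable.
Offered load a = λ/μ = cρ = 21.3/6.8 = 3.1324
P₀ = [ Σₙ₌₀^3 aⁿ/n! + a^4/(4!(1-ρ)) ]⁻¹
Σ = a^0/0! + a^1/1! + a^2/2! + a^3/3! = 1.00000 + 3.13235 + 4.90582 + 5.12225 = 14.1604
a^4/(4!(1-ρ)) = 96.2682/(24 × 0.216912) = 18.4922
P₀ = 1/(14.1604 + 18.4922) = 0.03063
Lq = P₀·a^4·ρ / (4!(1-ρ)²) = 0.0306254 × 96.2682 × 0.783088 / (24 × 0.0470507) = 2.0446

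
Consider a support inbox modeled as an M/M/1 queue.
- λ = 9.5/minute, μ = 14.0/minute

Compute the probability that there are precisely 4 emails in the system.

ρ = λ/μ = 9.5/14.0 = 0.67857
P(n) = (1-ρ)ρⁿ
P(4) = (1-0.67857) × 0.67857^4
P(4) = 0.32143 × 0.21202
P(4) = 0.06815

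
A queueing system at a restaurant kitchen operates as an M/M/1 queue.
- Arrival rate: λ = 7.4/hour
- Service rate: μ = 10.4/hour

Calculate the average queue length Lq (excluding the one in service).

ρ = λ/μ = 7.4/10.4 = 0.7115
For M/M/1: Lq = λ²/(μ(μ-λ))
Lq = 54.76/(10.4 × 3.00)
Lq = 1.7551 orders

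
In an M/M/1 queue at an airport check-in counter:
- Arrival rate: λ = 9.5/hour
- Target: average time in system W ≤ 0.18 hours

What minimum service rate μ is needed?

For M/M/1: W = 1/(μ-λ)
Need W ≤ 0.18, so 1/(μ-λ) ≤ 0.18
μ - λ ≥ 1/0.18 = 5.5556
μ ≥ 9.5 + 5.5556 = 15.0556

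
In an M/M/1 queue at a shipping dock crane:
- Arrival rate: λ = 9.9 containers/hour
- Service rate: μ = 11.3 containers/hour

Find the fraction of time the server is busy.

Server utilization: ρ = λ/μ
ρ = 9.9/11.3 = 0.8761
The server is busy 87.61% of the time.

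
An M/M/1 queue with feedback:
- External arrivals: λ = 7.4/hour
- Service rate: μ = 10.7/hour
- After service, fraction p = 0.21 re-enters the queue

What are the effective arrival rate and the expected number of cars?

Effective arrival rate: λ_eff = λ/(1-p) = 7.4/(1-0.21) = 7.4/0.79 = 9.3670886
ρ = λ_eff/μ = 9.3670886/10.7 = 0.8754288
L = ρ/(1-ρ) = 0.8754288/(1-0.8754288) = 7.0275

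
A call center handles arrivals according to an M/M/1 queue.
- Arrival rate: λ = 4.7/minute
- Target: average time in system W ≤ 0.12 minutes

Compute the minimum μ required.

For M/M/1: W = 1/(μ-λ)
Need W ≤ 0.12, so 1/(μ-λ) ≤ 0.12
μ - λ ≥ 1/0.12 = 8.3333
μ ≥ 4.7 + 8.3333 = 13.0333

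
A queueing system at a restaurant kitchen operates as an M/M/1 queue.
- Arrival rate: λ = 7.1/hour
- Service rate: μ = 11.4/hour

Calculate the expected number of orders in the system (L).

ρ = λ/μ = 7.1/11.4 = 0.6228
For M/M/1: L = λ/(μ-λ)
L = 7.1/(11.4-7.1) = 7.1/4.30
L = 1.6512 orders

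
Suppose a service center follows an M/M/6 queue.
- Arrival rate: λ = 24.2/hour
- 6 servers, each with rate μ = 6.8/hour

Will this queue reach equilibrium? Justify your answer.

Stability requires ρ = λ/(cμ) < 1
ρ = 24.2/(6 × 6.8) = 24.2/40.80 = 0.5931
Since 0.5931 < 1, the system is STABLE.
The servers are busy 59.31% of the time.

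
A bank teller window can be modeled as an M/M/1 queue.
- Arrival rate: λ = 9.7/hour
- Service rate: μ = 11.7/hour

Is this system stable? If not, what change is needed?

Stability requires ρ = λ/(cμ) < 1
ρ = 9.7/(1 × 11.7) = 9.7/11.70 = 0.8291
Since 0.8291 < 1, the system is STABLE.
The server is busy 82.91% of the time.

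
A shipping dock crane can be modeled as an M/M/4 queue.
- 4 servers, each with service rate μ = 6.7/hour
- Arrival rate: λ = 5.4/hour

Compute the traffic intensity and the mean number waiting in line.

Traffic intensity: ρ = λ/(cμ) = 5.4/(4×6.7) = 0.2015
Since ρ = 0.2015 < 1, system is stable.
Offered load a = λ/μ = cρ = 5.4/6.7 = 0.8060
P₀ = [ Σₙ₌₀^3 aⁿ/n! + a^4/(4!(1-ρ)) ]⁻¹
Σ = a^0/0! + a^1/1! + a^2/2! + a^3/3! = 1.0000 + 0.80597 + 0.32479 + 0.087258 = 2.2180
a^4/(4!(1-ρ)) = 0.4220/(24 × 0.7985) = 0.02202
P₀ = 1/(2.2180 + 0.02202) = 0.4464
Lq = P₀·a^4·ρ / (4!(1-ρ)²) = 0.44642 × 0.42196 × 0.20149 / (24 × 0.63761) = 0.002480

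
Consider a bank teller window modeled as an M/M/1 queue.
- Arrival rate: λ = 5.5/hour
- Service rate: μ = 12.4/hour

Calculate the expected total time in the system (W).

First, compute utilization: ρ = λ/μ = 5.5/12.4 = 0.4435
For M/M/1: W = 1/(μ-λ)
W = 1/(12.4-5.5) = 1/6.90
W = 0.1449 hours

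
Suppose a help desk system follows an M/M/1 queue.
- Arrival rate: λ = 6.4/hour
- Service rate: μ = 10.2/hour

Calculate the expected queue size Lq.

ρ = λ/μ = 6.4/10.2 = 0.6275
For M/M/1: Lq = λ²/(μ(μ-λ))
Lq = 40.96/(10.2 × 3.80)
Lq = 1.0568 tickets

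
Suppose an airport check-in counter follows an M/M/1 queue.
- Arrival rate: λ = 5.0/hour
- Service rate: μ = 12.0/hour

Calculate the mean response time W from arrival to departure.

First, compute utilization: ρ = λ/μ = 5.0/12.0 = 0.4167
For M/M/1: W = 1/(μ-λ)
W = 1/(12.0-5.0) = 1/7.00
W = 0.1429 hours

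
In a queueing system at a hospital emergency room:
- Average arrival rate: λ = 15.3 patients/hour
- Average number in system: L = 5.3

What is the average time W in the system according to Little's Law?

Little's Law: L = λW, so W = L/λ
W = 5.3/15.3 = 0.3464 hours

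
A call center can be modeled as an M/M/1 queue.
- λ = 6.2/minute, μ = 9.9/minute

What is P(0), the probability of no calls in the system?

ρ = λ/μ = 6.2/9.9 = 0.6263
P(0) = 1 - ρ = 1 - 0.6263 = 0.3737
The server is idle 37.37% of the time.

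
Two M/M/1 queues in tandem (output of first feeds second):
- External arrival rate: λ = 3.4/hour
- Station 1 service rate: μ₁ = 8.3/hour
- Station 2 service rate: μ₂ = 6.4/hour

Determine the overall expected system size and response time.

By Jackson's theorem, each station behaves as independent M/M/1.
Station 1: ρ₁ = 3.4/8.3 = 0.4096, L₁ = ρ₁/(1-ρ₁) = λ/(μ₁-λ) = 3.4/4.90 = 0.6939
Station 2: ρ₂ = 3.4/6.4 = 0.5312, L₂ = ρ₂/(1-ρ₂) = λ/(μ₂-λ) = 3.4/3.00 = 1.1333
Total: L = L₁ + L₂ = 0.6939 + 1.1333 = 1.8272
W = L/λ = 1.8272/3.4 = 0.5374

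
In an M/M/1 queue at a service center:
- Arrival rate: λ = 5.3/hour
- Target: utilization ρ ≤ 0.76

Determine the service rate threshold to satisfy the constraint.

ρ = λ/μ, so μ = λ/ρ
μ ≥ 5.3/0.76 = 6.9737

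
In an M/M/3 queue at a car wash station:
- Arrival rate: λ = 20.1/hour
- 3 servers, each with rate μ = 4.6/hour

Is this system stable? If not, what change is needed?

Stability requires ρ = λ/(cμ) < 1
ρ = 20.1/(3 × 4.6) = 20.1/13.80 = 1.4565
Since 1.4565 ≥ 1, the system is UNSTABLE.
Need c > λ/μ = 20.1/4.6 = 4.37.
Minimum servers needed: c = 5.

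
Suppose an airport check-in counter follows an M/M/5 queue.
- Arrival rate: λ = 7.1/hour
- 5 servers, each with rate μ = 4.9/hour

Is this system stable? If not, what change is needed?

Stability requires ρ = λ/(cμ) < 1
ρ = 7.1/(5 × 4.9) = 7.1/24.50 = 0.2898
Since 0.2898 < 1, the system is STABLE.
The servers are busy 28.98% of the time.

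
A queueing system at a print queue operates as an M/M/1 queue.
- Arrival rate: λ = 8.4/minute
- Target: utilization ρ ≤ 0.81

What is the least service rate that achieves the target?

ρ = λ/μ, so μ = λ/ρ
μ ≥ 8.4/0.81 = 10.3704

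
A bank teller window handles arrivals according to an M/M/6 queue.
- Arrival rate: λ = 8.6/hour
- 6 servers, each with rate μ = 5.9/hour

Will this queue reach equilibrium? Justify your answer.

Stability requires ρ = λ/(cμ) < 1
ρ = 8.6/(6 × 5.9) = 8.6/35.40 = 0.2429
Since 0.2429 < 1, the system is STABLE.
The servers are busy 24.29% of the time.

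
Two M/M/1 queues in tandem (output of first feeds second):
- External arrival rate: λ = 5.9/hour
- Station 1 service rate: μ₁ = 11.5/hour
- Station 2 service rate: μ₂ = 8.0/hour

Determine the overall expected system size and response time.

By Jackson's theorem, each station behaves as independent M/M/1.
Station 1: ρ₁ = 5.9/11.5 = 0.5130, L₁ = ρ₁/(1-ρ₁) = λ/(μ₁-λ) = 5.9/5.60 = 1.0536
Station 2: ρ₂ = 5.9/8.0 = 0.7375, L₂ = ρ₂/(1-ρ₂) = λ/(μ₂-λ) = 5.9/2.10 = 2.8095
Total: L = L₁ + L₂ = 1.0536 + 2.8095 = 3.8631
W = L/λ = 3.8631/5.9 = 0.6548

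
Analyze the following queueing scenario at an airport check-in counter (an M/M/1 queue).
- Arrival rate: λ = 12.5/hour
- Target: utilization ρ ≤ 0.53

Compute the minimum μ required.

ρ = λ/μ, so μ = λ/ρ
μ ≥ 12.5/0.53 = 23.5849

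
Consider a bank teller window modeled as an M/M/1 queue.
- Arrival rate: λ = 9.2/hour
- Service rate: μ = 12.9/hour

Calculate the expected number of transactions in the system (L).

ρ = λ/μ = 9.2/12.9 = 0.7132
For M/M/1: L = λ/(μ-λ)
L = 9.2/(12.9-9.2) = 9.2/3.70
L = 2.4865 transactions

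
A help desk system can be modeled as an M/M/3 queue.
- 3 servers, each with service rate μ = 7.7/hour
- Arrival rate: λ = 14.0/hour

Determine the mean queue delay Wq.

Traffic intensity: ρ = λ/(cμ) = 14.0/(3×7.7) = 0.6061
Since ρ = 0.6061 < 1, system is stable.
Offered load a = λ/μ = cρ = 14.0/7.7 = 1.8182
P₀ = [ Σₙ₌₀^2 aⁿ/n! + a^3/(3!(1-ρ)) ]⁻¹
Σ = a^0/0! + a^1/1! + a^2/2! = 1.0000 + 1.8182 + 1.6529 = 4.4711
a^3/(3!(1-ρ)) = 6.0105/(6 × 0.39394) = 2.5429
P₀ = 1/(4.4711 + 2.5429) = 0.1426
Lq = P₀·a^3·ρ / (3!(1-ρ)²) = 0.142572 × 6.01052 × 0.606061 / (6 × 0.155188) = 0.5578
Wq = Lq/λ = 0.5578/14.0 = 0.03984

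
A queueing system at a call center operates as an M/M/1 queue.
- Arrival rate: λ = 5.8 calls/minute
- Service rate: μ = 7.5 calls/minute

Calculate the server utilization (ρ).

Server utilization: ρ = λ/μ
ρ = 5.8/7.5 = 0.7733
The server is busy 77.33% of the time.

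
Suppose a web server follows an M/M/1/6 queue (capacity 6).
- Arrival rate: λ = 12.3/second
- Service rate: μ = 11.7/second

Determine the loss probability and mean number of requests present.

ρ = λ/μ = 12.3/11.7 = 1.05128
P₀ = (1-ρ)/(1-ρ^(K+1)) = (1-1.05128)/(1-1.05128^7) = -0.05128/-0.4192 = 0.1223
P_K = P₀×ρ^K = 0.122342 × 1.05128^6 = 0.122342 × 1.34993 = 0.1652
Blocking probability P_6 = 0.1652 (16.52%)
L = ρ[1 - (K+1)ρ^K + Kρ^(K+1)] / [(1-ρ)(1-ρ^(K+1))]
L = 1.05128 × (1 - 7×1.3499274 + 6×1.4191517) / ((1 - 1.05128) × (1 - 1.4191517)) = 3.1996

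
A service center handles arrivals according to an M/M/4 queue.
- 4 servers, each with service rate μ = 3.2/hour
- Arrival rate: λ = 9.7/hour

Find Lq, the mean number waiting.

Traffic intensity: ρ = λ/(cμ) = 9.7/(4×3.2) = 0.7578
Since ρ = 0.7578 < 1, system is stable.
Offered load a = λ/μ = cρ = 9.7/3.2 = 3.0312
P₀ = [ Σₙ₌₀^3 aⁿ/n! + a^4/(4!(1-ρ)) ]⁻¹
Σ = a^0/0! + a^1/1! + a^2/2! + a^3/3! = 1.00000 + 3.03125 + 4.59424 + 4.64209 = 13.2676
a^4/(4!(1-ρ)) = 84.42810/(24 × 0.2421875) = 14.5253
P₀ = 1/(13.2676 + 14.5253) = 0.03598
Lq = P₀·a^4·ρ / (4!(1-ρ)²) = 0.035980 × 84.4281 × 0.75781 / (24 × 0.058655) = 1.6353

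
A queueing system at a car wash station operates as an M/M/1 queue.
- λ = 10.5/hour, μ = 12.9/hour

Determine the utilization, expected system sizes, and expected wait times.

Step 1: ρ = λ/μ = 10.5/12.9 = 0.8140
Step 2: L = λ/(μ-λ) = 10.5/2.40 = 4.3750
Step 3: Lq = λ²/(μ(μ-λ)) = 110.25/(12.9×2.40) = 3.5610
Step 4: W = 1/(μ-λ) = 1/2.40 = 0.41667
Step 5: Wq = λ/(μ(μ-λ)) = 10.5/(12.9×2.40) = 0.3391
Step 6: P(0) = 1-ρ = 0.1860
Verify: L = λW = 10.5×0.41667 = 4.3750 ✔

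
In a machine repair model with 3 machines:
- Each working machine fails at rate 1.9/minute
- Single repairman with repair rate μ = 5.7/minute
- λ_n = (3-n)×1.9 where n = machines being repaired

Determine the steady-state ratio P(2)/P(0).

P(2)/P(0) = ∏_{i=0}^{2-1} λ_i/μ_{i+1}
= (3-0)×1.9/5.7 × (3-1)×1.9/5.7
= 0.6667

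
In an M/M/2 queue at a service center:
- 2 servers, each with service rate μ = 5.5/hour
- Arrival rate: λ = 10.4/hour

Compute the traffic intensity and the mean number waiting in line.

Traffic intensity: ρ = λ/(cμ) = 10.4/(2×5.5) = 0.9455
Since ρ = 0.9455 < 1, system is stable.
Offered load a = λ/μ = cρ = 10.4/5.5 = 1.8909
P₀ = [ Σₙ₌₀^1 aⁿ/n! + a^2/(2!(1-ρ)) ]⁻¹
Σ = a^0/0! + a^1/1! = 1.0000 + 1.8909 = 2.8909
a^2/(2!(1-ρ)) = 3.57554/(2 × 0.0545455) = 32.7758
P₀ = 1/(2.8909 + 32.7758) = 0.02804
Lq = P₀·a^2·ρ / (2!(1-ρ)²) = 0.0280374 × 3.57554 × 0.945455 / (2 × 0.00297521) = 15.9284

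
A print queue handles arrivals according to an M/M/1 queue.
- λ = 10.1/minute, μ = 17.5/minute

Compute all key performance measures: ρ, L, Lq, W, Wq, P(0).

Step 1: ρ = λ/μ = 10.1/17.5 = 0.5771
Step 2: L = λ/(μ-λ) = 10.1/7.40 = 1.3649
Step 3: Lq = λ²/(μ(μ-λ)) = 102.01/(17.5×7.40) = 0.7877
Step 4: W = 1/(μ-λ) = 1/7.40 = 0.13514
Step 5: Wq = λ/(μ(μ-λ)) = 10.1/(17.5×7.40) = 0.07799
Step 6: P(0) = 1-ρ = 0.4229
Verify: L = λW = 10.1×0.13514 = 1.3649 ✔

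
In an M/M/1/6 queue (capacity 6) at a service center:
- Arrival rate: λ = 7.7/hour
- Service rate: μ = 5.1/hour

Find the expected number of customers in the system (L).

ρ = λ/μ = 7.7/5.1 = 1.5098
P₀ = (1-ρ)/(1-ρ^(K+1)) = (1-1.5098)/(1-1.5098^7) = -0.5098/-16.8828 = 0.03020
P_K = P₀×ρ^K = 0.03020 × 1.5098^6 = 0.03020 × 11.8445 = 0.3577
L = ρ[1 - (K+1)ρ^K + Kρ^(K+1)] / [(1-ρ)(1-ρ^(K+1))]
L = 1.5098 × (1 - 7×11.84449 + 6×17.88282) / ((1 - 1.5098) × (1 - 17.88282)) = 4.4531 customers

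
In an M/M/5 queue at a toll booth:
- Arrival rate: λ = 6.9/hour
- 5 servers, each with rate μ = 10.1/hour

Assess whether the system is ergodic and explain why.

Stability requires ρ = λ/(cμ) < 1
ρ = 6.9/(5 × 10.1) = 6.9/50.50 = 0.1366
Since 0.1366 < 1, the system is STABLE.
The servers are busy 13.66% of the time.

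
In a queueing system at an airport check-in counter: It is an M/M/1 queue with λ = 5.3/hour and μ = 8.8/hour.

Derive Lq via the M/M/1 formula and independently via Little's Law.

Method 1 (direct): Lq = λ²/(μ(μ-λ)) = 28.09/(8.8 × 3.50) = 0.9120

Method 2 (Little's Law):
W = 1/(μ-λ) = 1/3.50 = 0.285714
Wq = W - 1/μ = 0.285714 - 0.113636 = 0.17208
Lq = λWq = 5.3 × 0.17208 = 0.9120 ✔ (matches Method 1)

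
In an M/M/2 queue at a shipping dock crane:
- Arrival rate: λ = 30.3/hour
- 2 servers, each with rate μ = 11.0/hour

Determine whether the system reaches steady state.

Stability requires ρ = λ/(cμ) < 1
ρ = 30.3/(2 × 11.0) = 30.3/22.00 = 1.3773
Since 1.3773 ≥ 1, the system is UNSTABLE.
Need c > λ/μ = 30.3/11.0 = 2.75.
Minimum servers needed: c = 3.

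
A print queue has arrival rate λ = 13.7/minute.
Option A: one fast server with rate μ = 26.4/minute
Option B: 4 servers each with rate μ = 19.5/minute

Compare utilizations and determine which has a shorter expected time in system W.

Option A: single server μ = 26.4 (M/M/1)
  ρ_A = 13.7/26.4 = 0.5189
  W_A = 1/(μ-λ) = 1/(26.4-13.7) = 1/12.70 = 0.07874

Option B: 4 servers μ = 19.5 (M/M/4)
  ρ_B = λ/(cμ) = 13.7/(4×19.5) = 0.1756
  Offered load a = λ/μ = cρ = 13.7/19.5 = 0.7026
  P₀ = [ Σₙ₌₀^3 aⁿ/n! + a^4/(4!(1-ρ)) ]⁻¹
  Σ = a^0/0! + a^1/1! + a^2/2! + a^3/3! = 1.0000 + 0.7026 + 0.2468 + 0.05780 = 2.0072
  a^4/(4!(1-ρ)) = 0.2436/(24 × 0.8244) = 0.01231
  P₀ = 1/(2.0072 + 0.01231) = 0.4952
  Lq = P₀·a^4·ρ / (4!(1-ρ)²) = 0.4952 × 0.2436 × 0.1756 / (24 × 0.6796) = 0.001299
  Wq_B = Lq/λ = 0.001299235/13.7 = 0.000094835
  W_B = Wq_B + 1/μ = 0.000094835 + 0.051282 = 0.05138

Since W_B = 0.05138 < W_A = 0.07874, Option B (multiple servers) has the shorter time in system.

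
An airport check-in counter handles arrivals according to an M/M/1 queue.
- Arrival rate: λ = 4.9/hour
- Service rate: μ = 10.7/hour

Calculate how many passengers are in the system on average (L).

ρ = λ/μ = 4.9/10.7 = 0.4579
For M/M/1: L = λ/(μ-λ)
L = 4.9/(10.7-4.9) = 4.9/5.80
L = 0.8448 passengers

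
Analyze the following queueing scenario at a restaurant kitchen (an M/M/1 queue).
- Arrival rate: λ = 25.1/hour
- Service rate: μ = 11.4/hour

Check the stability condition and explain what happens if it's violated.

Stability requires ρ = λ/(cμ) < 1
ρ = 25.1/(1 × 11.4) = 25.1/11.40 = 2.2018
Since 2.2018 ≥ 1, the system is UNSTABLE.
Queue grows without bound. Need μ > λ = 25.1.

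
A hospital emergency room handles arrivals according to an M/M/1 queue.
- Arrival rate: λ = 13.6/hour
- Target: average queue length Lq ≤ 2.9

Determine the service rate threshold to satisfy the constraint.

For M/M/1: Lq = λ²/(μ(μ-λ))
Need Lq ≤ 2.9, i.e. μ(μ-λ) ≥ λ²/2.9
μ² - 13.6μ - 184.96/2.9 ≥ 0  →  μ² - 13.6μ - 63.7793 ≥ 0
Quadratic formula (positive root): μ = [λ + √(λ² + 4×63.7793)]/2
Discriminant: 184.96 + 4×63.7793 = 440.0772, √440.0772 = 20.9780
μ ≥ (13.6 + 20.9780)/2 = 17.2890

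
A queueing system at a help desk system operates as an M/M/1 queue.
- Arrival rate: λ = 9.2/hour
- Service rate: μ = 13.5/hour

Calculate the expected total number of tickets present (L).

ρ = λ/μ = 9.2/13.5 = 0.6815
For M/M/1: L = λ/(μ-λ)
L = 9.2/(13.5-9.2) = 9.2/4.30
L = 2.1395 tickets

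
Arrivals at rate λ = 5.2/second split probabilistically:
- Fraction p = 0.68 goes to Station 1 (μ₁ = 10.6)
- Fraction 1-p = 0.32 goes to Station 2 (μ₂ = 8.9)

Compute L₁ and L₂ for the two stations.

Effective rates: λ₁ = 5.2×0.68 = 3.536, λ₂ = 5.2×0.32 = 1.664
Station 1: ρ₁ = 3.536/10.6 = 0.3336, L₁ = ρ₁/(1-ρ₁) = 0.3336/(1-0.3336) = 0.5006
Station 2: ρ₂ = 1.664/8.9 = 0.1870, L₂ = ρ₂/(1-ρ₂) = 0.1870/(1-0.1870) = 0.2300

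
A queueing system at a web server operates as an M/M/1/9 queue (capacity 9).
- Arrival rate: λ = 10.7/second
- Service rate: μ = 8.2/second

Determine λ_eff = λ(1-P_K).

ρ = λ/μ = 10.7/8.2 = 1.30488
P₀ = (1-ρ)/(1-ρ^(K+1)) = (1-1.30488)/(1-1.30488^10) = -0.3049/-13.3122 = 0.02290
P_K = P₀×ρ^K = 0.02290 × 1.30488^9 = 0.02290 × 10.9682 = 0.2512
λ_eff = λ(1-P_K) = 10.7 × (1 - 0.2512) = 10.7 × 0.7488 = 8.0122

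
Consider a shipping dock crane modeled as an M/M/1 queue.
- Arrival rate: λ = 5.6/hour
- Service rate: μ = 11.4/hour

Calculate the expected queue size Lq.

ρ = λ/μ = 5.6/11.4 = 0.4912
For M/M/1: Lq = λ²/(μ(μ-λ))
Lq = 31.36/(11.4 × 5.80)
Lq = 0.4743 containers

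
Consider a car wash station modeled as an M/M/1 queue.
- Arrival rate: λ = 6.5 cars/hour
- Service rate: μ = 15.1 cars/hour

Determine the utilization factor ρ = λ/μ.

Server utilization: ρ = λ/μ
ρ = 6.5/15.1 = 0.4305
The server is busy 43.05% of the time.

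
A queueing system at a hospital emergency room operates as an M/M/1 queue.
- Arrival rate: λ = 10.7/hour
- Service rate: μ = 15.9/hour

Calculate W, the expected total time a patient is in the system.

First, compute utilization: ρ = λ/μ = 10.7/15.9 = 0.6730
For M/M/1: W = 1/(μ-λ)
W = 1/(15.9-10.7) = 1/5.20
W = 0.1923 hours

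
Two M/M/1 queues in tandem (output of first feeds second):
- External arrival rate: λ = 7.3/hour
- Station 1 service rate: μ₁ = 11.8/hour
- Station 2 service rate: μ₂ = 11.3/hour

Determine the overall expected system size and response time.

By Jackson's theorem, each station behaves as independent M/M/1.
Station 1: ρ₁ = 7.3/11.8 = 0.6186, L₁ = ρ₁/(1-ρ₁) = λ/(μ₁-λ) = 7.3/4.50 = 1.6222
Station 2: ρ₂ = 7.3/11.3 = 0.6460, L₂ = ρ₂/(1-ρ₂) = λ/(μ₂-λ) = 7.3/4.00 = 1.8250
Total: L = L₁ + L₂ = 1.6222 + 1.8250 = 3.4472
W = L/λ = 3.4472/7.3 = 0.4722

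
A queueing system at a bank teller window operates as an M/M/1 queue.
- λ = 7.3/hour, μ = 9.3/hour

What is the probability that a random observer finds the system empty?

ρ = λ/μ = 7.3/9.3 = 0.7849
P(0) = 1 - ρ = 1 - 0.7849 = 0.2151
The server is idle 21.51% of the time.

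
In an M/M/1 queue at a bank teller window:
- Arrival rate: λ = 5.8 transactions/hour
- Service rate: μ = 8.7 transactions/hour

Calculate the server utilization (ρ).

Server utilization: ρ = λ/μ
ρ = 5.8/8.7 = 0.6667
The server is busy 66.67% of the time.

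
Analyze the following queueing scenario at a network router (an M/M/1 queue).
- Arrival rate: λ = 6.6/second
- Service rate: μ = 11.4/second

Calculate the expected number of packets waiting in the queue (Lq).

ρ = λ/μ = 6.6/11.4 = 0.5789
For M/M/1: Lq = λ²/(μ(μ-λ))
Lq = 43.56/(11.4 × 4.80)
Lq = 0.7961 packets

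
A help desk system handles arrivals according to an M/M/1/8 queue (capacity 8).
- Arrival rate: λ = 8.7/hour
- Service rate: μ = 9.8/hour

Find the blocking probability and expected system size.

ρ = λ/μ = 8.7/9.8 = 0.887755
P₀ = (1-ρ)/(1-ρ^(K+1)) = (1-0.887755)/(1-0.887755^9) = 0.11225/0.65752 = 0.1707
P_K = P₀×ρ^K = 0.1707 × 0.887755^8 = 0.1707 × 0.3858 = 0.06586
Blocking probability P_8 = 0.06586 (6.59%)
L = ρ[1 - (K+1)ρ^K + Kρ^(K+1)] / [(1-ρ)(1-ρ^(K+1))]
L = 0.887755 × (1 - 9×0.385785 + 8×0.342482) / ((1 - 0.887755) × (1 - 0.342482)) = 3.2212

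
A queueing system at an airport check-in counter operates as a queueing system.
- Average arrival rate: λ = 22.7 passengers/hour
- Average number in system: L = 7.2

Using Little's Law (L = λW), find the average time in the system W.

Little's Law: L = λW, so W = L/λ
W = 7.2/22.7 = 0.3172 hours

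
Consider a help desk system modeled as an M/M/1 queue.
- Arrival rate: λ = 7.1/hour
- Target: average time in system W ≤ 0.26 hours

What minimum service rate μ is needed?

For M/M/1: W = 1/(μ-λ)
Need W ≤ 0.26, so 1/(μ-λ) ≤ 0.26
μ - λ ≥ 1/0.26 = 3.8462
μ ≥ 7.1 + 3.8462 = 10.9462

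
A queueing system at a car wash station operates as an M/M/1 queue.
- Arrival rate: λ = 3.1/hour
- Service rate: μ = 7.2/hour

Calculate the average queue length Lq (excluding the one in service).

ρ = λ/μ = 3.1/7.2 = 0.4306
For M/M/1: Lq = λ²/(μ(μ-λ))
Lq = 9.61/(7.2 × 4.10)
Lq = 0.3255 cars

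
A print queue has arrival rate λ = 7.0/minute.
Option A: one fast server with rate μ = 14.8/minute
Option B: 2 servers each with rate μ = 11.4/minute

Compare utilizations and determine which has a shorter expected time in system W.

Option A: single server μ = 14.8 (M/M/1)
  ρ_A = 7.0/14.8 = 0.4730
  W_A = 1/(μ-λ) = 1/(14.8-7.0) = 1/7.80 = 0.1282

Option B: 2 servers μ = 11.4 (M/M/2)
  ρ_B = λ/(cμ) = 7.0/(2×11.4) = 0.3070
  Offered load a = λ/μ = cρ = 7.0/11.4 = 0.6140
  P₀ = [ Σₙ₌₀^1 aⁿ/n! + a^2/(2!(1-ρ)) ]⁻¹
  Σ = a^0/0! + a^1/1! = 1.0000 + 0.6140 = 1.6140
  a^2/(2!(1-ρ)) = 0.3770/(2 × 0.6930) = 0.2720
  P₀ = 1/(1.6140 + 0.2720) = 0.5302
  Lq = P₀·a^2·ρ / (2!(1-ρ)²) = 0.5302 × 0.3770 × 0.3070 / (2 × 0.4802) = 0.06390
  Wq_B = Lq/λ = 0.06390/7.0 = 0.009129
  W_B = Wq_B + 1/μ = 0.009129 + 0.08772 = 0.09685

Since W_B = 0.09685 < W_A = 0.1282, Option B (multiple servers) has the shorter time in system.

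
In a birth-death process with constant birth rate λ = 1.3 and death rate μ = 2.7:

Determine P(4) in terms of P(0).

For constant rates: P(n)/P(0) = (λ/μ)^n
P(4)/P(0) = (1.3/2.7)^4 = 0.48148^4 = 0.05374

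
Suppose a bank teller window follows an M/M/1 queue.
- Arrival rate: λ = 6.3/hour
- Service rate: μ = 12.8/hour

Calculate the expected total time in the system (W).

First, compute utilization: ρ = λ/μ = 6.3/12.8 = 0.4922
For M/M/1: W = 1/(μ-λ)
W = 1/(12.8-6.3) = 1/6.50
W = 0.1538 hours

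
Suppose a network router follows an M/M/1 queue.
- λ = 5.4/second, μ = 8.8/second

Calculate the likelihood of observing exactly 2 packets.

ρ = λ/μ = 5.4/8.8 = 0.6136
P(n) = (1-ρ)ρⁿ
P(2) = (1-0.6136) × 0.6136^2
P(2) = 0.3864 × 0.3765
P(2) = 0.1455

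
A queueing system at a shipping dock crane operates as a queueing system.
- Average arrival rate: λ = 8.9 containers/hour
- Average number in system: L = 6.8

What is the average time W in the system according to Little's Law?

Little's Law: L = λW, so W = L/λ
W = 6.8/8.9 = 0.7640 hours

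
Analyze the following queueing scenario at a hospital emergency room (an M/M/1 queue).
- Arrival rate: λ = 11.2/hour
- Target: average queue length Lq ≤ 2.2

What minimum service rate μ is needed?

For M/M/1: Lq = λ²/(μ(μ-λ))
Need Lq ≤ 2.2, i.e. μ(μ-λ) ≥ λ²/2.2
μ² - 11.2μ - 125.44/2.2 ≥ 0  →  μ² - 11.2μ - 57.01818 ≥ 0
Quadratic formula (positive root): μ = [λ + √(λ² + 4×57.01818)]/2
Discriminant: 125.44 + 4×57.01818 = 353.5127, √353.5127 = 18.80193
μ ≥ (11.2 + 18.80193)/2 = 15.0010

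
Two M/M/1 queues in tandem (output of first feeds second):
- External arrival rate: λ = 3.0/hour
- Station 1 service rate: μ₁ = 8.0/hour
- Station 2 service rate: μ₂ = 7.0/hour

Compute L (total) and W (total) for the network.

By Jackson's theorem, each station behaves as independent M/M/1.
Station 1: ρ₁ = 3.0/8.0 = 0.3750, L₁ = ρ₁/(1-ρ₁) = λ/(μ₁-λ) = 3.0/5.00 = 0.6000
Station 2: ρ₂ = 3.0/7.0 = 0.4286, L₂ = ρ₂/(1-ρ₂) = λ/(μ₂-λ) = 3.0/4.00 = 0.7500
Total: L = L₁ + L₂ = 0.6000 + 0.7500 = 1.3500
W = L/λ = 1.3500/3.0 = 0.4500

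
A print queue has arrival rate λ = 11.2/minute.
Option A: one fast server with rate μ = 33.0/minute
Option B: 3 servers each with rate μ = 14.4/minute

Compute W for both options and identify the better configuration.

Option A: single server μ = 33.0 (M/M/1)
  ρ_A = 11.2/33.0 = 0.3394
  W_A = 1/(μ-λ) = 1/(33.0-11.2) = 1/21.80 = 0.04587

Option B: 3 servers μ = 14.4 (M/M/3)
  ρ_B = λ/(cμ) = 11.2/(3×14.4) = 0.2593
  Offered load a = λ/μ = cρ = 11.2/14.4 = 0.7778
  P₀ = [ Σₙ₌₀^2 aⁿ/n! + a^3/(3!(1-ρ)) ]⁻¹
  Σ = a^0/0! + a^1/1! + a^2/2! = 1.0000 + 0.77778 + 0.30247 = 2.0802
  a^3/(3!(1-ρ)) = 0.4705/(6 × 0.7407) = 0.1059
  P₀ = 1/(2.0802 + 0.1059) = 0.4574
  Lq = P₀·a^3·ρ / (3!(1-ρ)²) = 0.4574 × 0.4705 × 0.2593 / (6 × 0.5487) = 0.01695
  Wq_B = Lq/λ = 0.016949/11.2 = 0.0015133
  W_B = Wq_B + 1/μ = 0.0015133 + 0.069444 = 0.07096

Since W_A = 0.04587 < W_B = 0.07096, Option A (single fast server) has the shorter time in system.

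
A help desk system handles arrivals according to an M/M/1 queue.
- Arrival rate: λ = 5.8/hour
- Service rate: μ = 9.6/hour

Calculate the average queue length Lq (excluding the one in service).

ρ = λ/μ = 5.8/9.6 = 0.6042
For M/M/1: Lq = λ²/(μ(μ-λ))
Lq = 33.64/(9.6 × 3.80)
Lq = 0.9221 tickets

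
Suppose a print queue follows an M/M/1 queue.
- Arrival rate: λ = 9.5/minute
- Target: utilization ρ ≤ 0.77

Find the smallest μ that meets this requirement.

ρ = λ/μ, so μ = λ/ρ
μ ≥ 9.5/0.77 = 12.3377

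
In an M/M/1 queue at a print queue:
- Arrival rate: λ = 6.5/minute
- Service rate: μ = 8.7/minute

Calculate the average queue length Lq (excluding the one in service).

ρ = λ/μ = 6.5/8.7 = 0.7471
For M/M/1: Lq = λ²/(μ(μ-λ))
Lq = 42.25/(8.7 × 2.20)
Lq = 2.2074 jobs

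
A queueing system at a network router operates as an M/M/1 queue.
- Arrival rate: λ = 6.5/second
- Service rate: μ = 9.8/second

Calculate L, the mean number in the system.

ρ = λ/μ = 6.5/9.8 = 0.6633
For M/M/1: L = λ/(μ-λ)
L = 6.5/(9.8-6.5) = 6.5/3.30
L = 1.9697 packets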